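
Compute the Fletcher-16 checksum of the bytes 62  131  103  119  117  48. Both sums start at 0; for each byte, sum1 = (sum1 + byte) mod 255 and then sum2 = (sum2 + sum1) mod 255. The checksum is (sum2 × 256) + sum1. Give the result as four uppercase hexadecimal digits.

Running sums (mod 255):
  after byte 0 (62): sum1=62, sum2=62
  after byte 1 (131): sum1=193, sum2=0
  after byte 2 (103): sum1=41, sum2=41
  after byte 3 (119): sum1=160, sum2=201
  after byte 4 (117): sum1=22, sum2=223
  after byte 5 (48): sum1=70, sum2=38
Checksum = sum2·256 + sum1 = 38·256 + 70 = 9798 = 0x2646.

2646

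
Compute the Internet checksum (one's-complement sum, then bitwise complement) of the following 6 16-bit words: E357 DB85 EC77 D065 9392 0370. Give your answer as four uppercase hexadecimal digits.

One's-complement addition (fold any carry out of bit 15 back into bit 0):
  0xE357 + 0xDB85 = 0x1BEDC → wrap carry → 0xBEDD
  0xBEDD + 0xEC77 = 0x1AB54 → wrap carry → 0xAB55
  0xAB55 + 0xD065 = 0x17BBA → wrap carry → 0x7BBB
  0x7BBB + 0x9392 = 0x10F4D → wrap carry → 0x0F4E
  0x0F4E + 0x0370 = 0x012BE
One's-complement sum = 0x12BE.
Checksum = ~0x12BE & 0xFFFF = 0xED41.

ED41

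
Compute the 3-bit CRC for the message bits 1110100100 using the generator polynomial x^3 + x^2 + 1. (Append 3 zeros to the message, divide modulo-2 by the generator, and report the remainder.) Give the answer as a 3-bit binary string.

Append 3 zeros: 1110100100000. Divide by 1101 (XOR where the leading bit is 1):
  pos 0: 1110 XOR 1101 = 0011
  pos 2: 1110 XOR 1101 = 0011
  pos 4: 1101 XOR 1101 = 0000
Remainder (last 3 bits) = 000. This is the CRC / FCS.

000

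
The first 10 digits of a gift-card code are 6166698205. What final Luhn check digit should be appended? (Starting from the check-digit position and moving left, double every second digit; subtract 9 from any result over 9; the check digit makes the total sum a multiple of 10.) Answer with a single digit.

Partial digits right→left: 5 0 2 8 9 6 6 6 1 6
Double every second digit counting from the check-digit position (so the 1st, 3rd, 5th, ... of the partial from the right).
  doubled (with −9 where >9): 1 4 9 3 2 → sum 19
  kept as-is: 0 8 6 6 6 → sum 26
Total = 19 + 26 = 45.
Check digit = (10 − (45 mod 10)) mod 10 = 5.

5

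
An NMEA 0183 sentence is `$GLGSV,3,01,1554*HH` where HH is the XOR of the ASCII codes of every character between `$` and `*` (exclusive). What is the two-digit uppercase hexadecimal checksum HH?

52

XOR the ASCII codes of the payload characters:
  'G' = 0x47 → acc = 0x47
  'L' = 0x4C → acc = 0x0B
  'G' = 0x47 → acc = 0x4C
  'S' = 0x53 → acc = 0x1F
  'V' = 0x56 → acc = 0x49
  ',' = 0x2C → acc = 0x65
  '3' = 0x33 → acc = 0x56
  ',' = 0x2C → acc = 0x7A
  '0' = 0x30 → acc = 0x4A
  '1' = 0x31 → acc = 0x7B
  ',' = 0x2C → acc = 0x57
  '1' = 0x31 → acc = 0x66
  '5' = 0x35 → acc = 0x53
  '5' = 0x35 → acc = 0x66
  '4' = 0x34 → acc = 0x52
Checksum = 0x52.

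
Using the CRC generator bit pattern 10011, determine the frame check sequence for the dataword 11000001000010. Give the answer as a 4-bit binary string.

0111

Append 4 zeros: 110000010000100000. Divide by 10011 (XOR where the leading bit is 1):
  pos 0: 11000 XOR 10011 = 01011
  pos 1: 10110 XOR 10011 = 00101
  pos 3: 10101 XOR 10011 = 00110
  pos 5: 11000 XOR 10011 = 01011
  pos 6: 10110 XOR 10011 = 00101
  pos 8: 10101 XOR 10011 = 00110
  pos 10: 11000 XOR 10011 = 01011
  pos 11: 10110 XOR 10011 = 00101
  pos 13: 10100 XOR 10011 = 00111
Remainder (last 4 bits) = 0111. This is the CRC / FCS.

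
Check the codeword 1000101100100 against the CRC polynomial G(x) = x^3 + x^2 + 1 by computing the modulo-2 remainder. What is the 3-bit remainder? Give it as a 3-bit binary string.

Modulo-2 division of 1000101100100 by 1101:
  pos 0: 1000 XOR 1101 = 0101
  pos 1: 1011 XOR 1101 = 0110
  pos 2: 1100 XOR 1101 = 0001
  pos 5: 1110 XOR 1101 = 0011
  pos 7: 1101 XOR 1101 = 0000
Remainder = 000 (zero — the frame passes the CRC check).

000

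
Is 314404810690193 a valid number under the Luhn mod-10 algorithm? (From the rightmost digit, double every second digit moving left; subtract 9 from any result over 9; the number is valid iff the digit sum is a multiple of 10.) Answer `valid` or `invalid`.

From the right, keep odd positions and double even positions (subtract 9 from any doubled value over 9):
  doubled (positions 2,4,...): 9 0 3 2 8 8 2 → sum 32
  kept (positions 1,3,...): 3 1 9 0 8 0 4 3 → sum 28
Total = 60.
60 mod 10 = 0, so the number is valid.

valid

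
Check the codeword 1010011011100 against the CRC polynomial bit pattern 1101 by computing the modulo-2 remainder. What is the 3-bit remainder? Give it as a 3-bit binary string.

Modulo-2 division of 1010011011100 by 1101:
  pos 0: 1010 XOR 1101 = 0111
  pos 1: 1110 XOR 1101 = 0011
  pos 3: 1111 XOR 1101 = 0010
  pos 5: 1001 XOR 1101 = 0100
  pos 6: 1001 XOR 1101 = 0100
  pos 7: 1001 XOR 1101 = 0100
  pos 8: 1000 XOR 1101 = 0101
  pos 9: 1010 XOR 1101 = 0111
Remainder = 111 (nonzero — an error is detected).

111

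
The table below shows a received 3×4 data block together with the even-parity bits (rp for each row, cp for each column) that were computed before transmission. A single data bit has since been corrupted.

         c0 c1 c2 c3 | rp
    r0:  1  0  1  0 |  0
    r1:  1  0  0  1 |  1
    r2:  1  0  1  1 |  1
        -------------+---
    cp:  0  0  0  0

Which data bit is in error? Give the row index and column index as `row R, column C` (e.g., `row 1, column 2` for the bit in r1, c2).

row 1, column 0

Recompute each row's even parity and compare to rp:
  r0: data parity 0, sent rp 0 → ok
  r1: data parity 0, sent rp 1 → mismatch
  r2: data parity 1, sent rp 1 → ok
Recompute each column's even parity and compare to cp:
  c0: data parity 1, sent cp 0 → mismatch
  c1: data parity 0, sent cp 0 → ok
  c2: data parity 0, sent cp 0 → ok
  c3: data parity 0, sent cp 0 → ok
Exactly one row (r1) and one column (c0) fail → the flipped bit is at their intersection.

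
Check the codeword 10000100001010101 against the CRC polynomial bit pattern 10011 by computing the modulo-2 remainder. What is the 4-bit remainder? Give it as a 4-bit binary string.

Modulo-2 division of 10000100001010101 by 10011:
  pos 0: 10000 XOR 10011 = 00011
  pos 3: 11100 XOR 10011 = 01111
  pos 4: 11110 XOR 10011 = 01101
  pos 5: 11010 XOR 10011 = 01001
  pos 6: 10011 XOR 10011 = 00000
  pos 12: 10101 XOR 10011 = 00110
Remainder = 0110 (nonzero — an error is detected).

0110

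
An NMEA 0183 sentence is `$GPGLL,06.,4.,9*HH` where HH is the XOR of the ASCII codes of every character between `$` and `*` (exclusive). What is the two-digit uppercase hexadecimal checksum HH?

XOR the ASCII codes of the payload characters:
  'G' = 0x47 → acc = 0x47
  'P' = 0x50 → acc = 0x17
  'G' = 0x47 → acc = 0x50
  'L' = 0x4C → acc = 0x1C
  'L' = 0x4C → acc = 0x50
  ',' = 0x2C → acc = 0x7C
  '0' = 0x30 → acc = 0x4C
  '6' = 0x36 → acc = 0x7A
  '.' = 0x2E → acc = 0x54
  ',' = 0x2C → acc = 0x78
  '4' = 0x34 → acc = 0x4C
  '.' = 0x2E → acc = 0x62
  ',' = 0x2C → acc = 0x4E
  '9' = 0x39 → acc = 0x77
Checksum = 0x77.

77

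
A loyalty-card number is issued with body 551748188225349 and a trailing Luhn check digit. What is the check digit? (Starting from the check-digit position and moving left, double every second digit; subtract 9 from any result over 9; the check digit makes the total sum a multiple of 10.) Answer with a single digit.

2

Partial digits right→left: 9 4 3 5 2 2 8 8 1 8 4 7 1 5 5
Double every second digit counting from the check-digit position (so the 1st, 3rd, 5th, ... of the partial from the right).
  doubled (with −9 where >9): 9 6 4 7 2 8 2 1 → sum 39
  kept as-is: 4 5 2 8 8 7 5 → sum 39
Total = 39 + 39 = 78.
Check digit = (10 − (78 mod 10)) mod 10 = 2.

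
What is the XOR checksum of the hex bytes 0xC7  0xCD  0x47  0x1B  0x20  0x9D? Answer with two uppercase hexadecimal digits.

EB

XOR the bytes together:
  start with 0xC7
  0xC7 ⊕ 0xCD = 0x0A
  0x0A ⊕ 0x47 = 0x4D
  0x4D ⊕ 0x1B = 0x56
  0x56 ⊕ 0x20 = 0x76
  0x76 ⊕ 0x9D = 0xEB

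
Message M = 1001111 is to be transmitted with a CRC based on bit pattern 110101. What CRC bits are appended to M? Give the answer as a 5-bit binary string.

11001

Append 5 zeros: 100111100000. Divide by 110101 (XOR where the leading bit is 1):
  pos 0: 100111 XOR 110101 = 010010
  pos 1: 100101 XOR 110101 = 010000
  pos 2: 100000 XOR 110101 = 010101
  pos 3: 101010 XOR 110101 = 011111
  pos 4: 111110 XOR 110101 = 001011
  pos 6: 101100 XOR 110101 = 011001
Remainder (last 5 bits) = 11001. This is the CRC / FCS.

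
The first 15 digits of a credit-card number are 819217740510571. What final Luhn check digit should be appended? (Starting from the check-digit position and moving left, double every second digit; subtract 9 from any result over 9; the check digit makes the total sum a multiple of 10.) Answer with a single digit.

Partial digits right→left: 1 7 5 0 1 5 0 4 7 7 1 2 9 1 8
Double every second digit counting from the check-digit position (so the 1st, 3rd, 5th, ... of the partial from the right).
  doubled (with −9 where >9): 2 1 2 0 5 2 9 7 → sum 28
  kept as-is: 7 0 5 4 7 2 1 → sum 26
Total = 28 + 26 = 54.
Check digit = (10 − (54 mod 10)) mod 10 = 6.

6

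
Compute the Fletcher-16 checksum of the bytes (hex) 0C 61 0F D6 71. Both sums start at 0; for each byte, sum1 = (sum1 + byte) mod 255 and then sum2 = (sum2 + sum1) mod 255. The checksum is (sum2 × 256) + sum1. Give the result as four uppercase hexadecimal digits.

Running sums (mod 255):
  after byte 0 (0C): sum1=12, sum2=12
  after byte 1 (61): sum1=109, sum2=121
  after byte 2 (0F): sum1=124, sum2=245
  after byte 3 (D6): sum1=83, sum2=73
  after byte 4 (71): sum1=196, sum2=14
Checksum = sum2·256 + sum1 = 14·256 + 196 = 3780 = 0x0EC4.

0EC4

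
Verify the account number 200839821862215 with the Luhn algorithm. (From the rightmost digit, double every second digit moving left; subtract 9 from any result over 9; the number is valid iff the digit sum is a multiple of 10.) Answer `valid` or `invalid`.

valid

From the right, keep odd positions and double even positions (subtract 9 from any doubled value over 9):
  doubled (positions 2,4,...): 2 4 7 4 9 7 0 → sum 33
  kept (positions 1,3,...): 5 2 6 1 8 3 0 2 → sum 27
Total = 60.
60 mod 10 = 0, so the number is valid.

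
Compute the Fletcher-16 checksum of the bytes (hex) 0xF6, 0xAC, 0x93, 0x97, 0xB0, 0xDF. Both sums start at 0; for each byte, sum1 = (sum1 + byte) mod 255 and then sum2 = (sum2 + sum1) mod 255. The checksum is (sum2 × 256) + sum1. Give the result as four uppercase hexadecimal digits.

7F5F

Running sums (mod 255):
  after byte 0 (0xF6): sum1=246, sum2=246
  after byte 1 (0xAC): sum1=163, sum2=154
  after byte 2 (0x93): sum1=55, sum2=209
  after byte 3 (0x97): sum1=206, sum2=160
  after byte 4 (0xB0): sum1=127, sum2=32
  after byte 5 (0xDF): sum1=95, sum2=127
Checksum = sum2·256 + sum1 = 127·256 + 95 = 32607 = 0x7F5F.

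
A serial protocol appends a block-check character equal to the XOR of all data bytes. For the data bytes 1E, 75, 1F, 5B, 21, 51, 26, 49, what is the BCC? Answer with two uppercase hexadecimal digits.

30

XOR the bytes together:
  start with 0x1E
  0x1E ⊕ 0x75 = 0x6B
  0x6B ⊕ 0x1F = 0x74
  0x74 ⊕ 0x5B = 0x2F
  0x2F ⊕ 0x21 = 0x0E
  0x0E ⊕ 0x51 = 0x5F
  0x5F ⊕ 0x26 = 0x79
  0x79 ⊕ 0x49 = 0x30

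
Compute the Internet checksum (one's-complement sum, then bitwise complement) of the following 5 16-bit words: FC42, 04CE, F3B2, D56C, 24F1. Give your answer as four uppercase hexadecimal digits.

One's-complement addition (fold any carry out of bit 15 back into bit 0):
  0xFC42 + 0x04CE = 0x10110 → wrap carry → 0x0111
  0x0111 + 0xF3B2 = 0x0F4C3
  0xF4C3 + 0xD56C = 0x1CA2F → wrap carry → 0xCA30
  0xCA30 + 0x24F1 = 0x0EF21
One's-complement sum = 0xEF21.
Checksum = ~0xEF21 & 0xFFFF = 0x10DE.

10DE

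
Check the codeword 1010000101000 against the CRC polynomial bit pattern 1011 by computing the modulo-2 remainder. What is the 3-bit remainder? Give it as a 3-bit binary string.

Modulo-2 division of 1010000101000 by 1011:
  pos 0: 1010 XOR 1011 = 0001
  pos 3: 1000 XOR 1011 = 0011
  pos 5: 1110 XOR 1011 = 0101
  pos 6: 1011 XOR 1011 = 0000
Remainder = 000 (zero — the frame passes the CRC check).

000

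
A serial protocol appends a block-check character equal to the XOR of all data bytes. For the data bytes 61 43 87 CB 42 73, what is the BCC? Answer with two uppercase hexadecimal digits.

5F

XOR the bytes together:
  start with 0x61
  0x61 ⊕ 0x43 = 0x22
  0x22 ⊕ 0x87 = 0xA5
  0xA5 ⊕ 0xCB = 0x6E
  0x6E ⊕ 0x42 = 0x2C
  0x2C ⊕ 0x73 = 0x5F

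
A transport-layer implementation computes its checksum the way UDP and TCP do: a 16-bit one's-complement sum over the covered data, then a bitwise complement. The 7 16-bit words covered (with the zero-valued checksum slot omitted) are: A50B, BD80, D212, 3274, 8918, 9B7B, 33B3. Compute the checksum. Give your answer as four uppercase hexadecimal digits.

40A5

One's-complement addition (fold any carry out of bit 15 back into bit 0):
  0xA50B + 0xBD80 = 0x1628B → wrap carry → 0x628C
  0x628C + 0xD212 = 0x1349E → wrap carry → 0x349F
  0x349F + 0x3274 = 0x06713
  0x6713 + 0x8918 = 0x0F02B
  0xF02B + 0x9B7B = 0x18BA6 → wrap carry → 0x8BA7
  0x8BA7 + 0x33B3 = 0x0BF5A
One's-complement sum = 0xBF5A.
Checksum = ~0xBF5A & 0xFFFF = 0x40A5.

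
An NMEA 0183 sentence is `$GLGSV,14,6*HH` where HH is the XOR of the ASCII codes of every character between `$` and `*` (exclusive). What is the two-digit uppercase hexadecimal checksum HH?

7A

XOR the ASCII codes of the payload characters:
  'G' = 0x47 → acc = 0x47
  'L' = 0x4C → acc = 0x0B
  'G' = 0x47 → acc = 0x4C
  'S' = 0x53 → acc = 0x1F
  'V' = 0x56 → acc = 0x49
  ',' = 0x2C → acc = 0x65
  '1' = 0x31 → acc = 0x54
  '4' = 0x34 → acc = 0x60
  ',' = 0x2C → acc = 0x4C
  '6' = 0x36 → acc = 0x7A
Checksum = 0x7A.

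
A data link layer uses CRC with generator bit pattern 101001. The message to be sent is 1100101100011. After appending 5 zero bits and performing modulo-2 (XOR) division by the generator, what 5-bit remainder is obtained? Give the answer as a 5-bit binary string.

00110

Append 5 zeros: 110010110001100000. Divide by 101001 (XOR where the leading bit is 1):
  pos 0: 110010 XOR 101001 = 011011
  pos 1: 110111 XOR 101001 = 011110
  pos 2: 111101 XOR 101001 = 010100
  pos 3: 101000 XOR 101001 = 000001
  pos 8: 100110 XOR 101001 = 001111
  pos 10: 111100 XOR 101001 = 010101
  pos 11: 101010 XOR 101001 = 000011
Remainder (last 5 bits) = 00110. This is the CRC / FCS.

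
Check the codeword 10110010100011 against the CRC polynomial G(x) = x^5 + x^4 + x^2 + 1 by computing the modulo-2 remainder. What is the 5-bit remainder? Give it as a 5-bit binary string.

11001

Modulo-2 division of 10110010100011 by 110101:
  pos 0: 101100 XOR 110101 = 011001
  pos 1: 110011 XOR 110101 = 000110
  pos 4: 110010 XOR 110101 = 000111
  pos 7: 111001 XOR 110101 = 001100
Remainder = 11001 (nonzero — an error is detected).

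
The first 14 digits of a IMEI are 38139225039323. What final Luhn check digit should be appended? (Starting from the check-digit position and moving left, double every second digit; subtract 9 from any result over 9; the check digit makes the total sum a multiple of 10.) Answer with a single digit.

Partial digits right→left: 3 2 3 9 3 0 5 2 2 9 3 1 8 3
Double every second digit counting from the check-digit position (so the 1st, 3rd, 5th, ... of the partial from the right).
  doubled (with −9 where >9): 6 6 6 1 4 6 7 → sum 36
  kept as-is: 2 9 0 2 9 1 3 → sum 26
Total = 36 + 26 = 62.
Check digit = (10 − (62 mod 10)) mod 10 = 8.

8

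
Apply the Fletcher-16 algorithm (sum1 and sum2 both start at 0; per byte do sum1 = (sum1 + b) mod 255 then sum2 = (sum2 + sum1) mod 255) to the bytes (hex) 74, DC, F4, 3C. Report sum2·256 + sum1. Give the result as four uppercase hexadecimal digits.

Running sums (mod 255):
  after byte 0 (74): sum1=116, sum2=116
  after byte 1 (DC): sum1=81, sum2=197
  after byte 2 (F4): sum1=70, sum2=12
  after byte 3 (3C): sum1=130, sum2=142
Checksum = sum2·256 + sum1 = 142·256 + 130 = 36482 = 0x8E82.

8E82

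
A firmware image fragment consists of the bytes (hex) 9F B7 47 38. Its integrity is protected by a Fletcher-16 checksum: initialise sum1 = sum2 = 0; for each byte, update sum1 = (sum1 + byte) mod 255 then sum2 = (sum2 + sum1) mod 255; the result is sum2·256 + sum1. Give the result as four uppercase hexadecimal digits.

Running sums (mod 255):
  after byte 0 (9F): sum1=159, sum2=159
  after byte 1 (B7): sum1=87, sum2=246
  after byte 2 (47): sum1=158, sum2=149
  after byte 3 (38): sum1=214, sum2=108
Checksum = sum2·256 + sum1 = 108·256 + 214 = 27862 = 0x6CD6.

6CD6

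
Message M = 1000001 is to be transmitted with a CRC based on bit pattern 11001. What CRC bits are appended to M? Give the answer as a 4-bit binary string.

0011

Append 4 zeros: 10000010000. Divide by 11001 (XOR where the leading bit is 1):
  pos 0: 10000 XOR 11001 = 01001
  pos 1: 10010 XOR 11001 = 01011
  pos 2: 10111 XOR 11001 = 01110
  pos 3: 11100 XOR 11001 = 00101
  pos 5: 10100 XOR 11001 = 01101
  pos 6: 11010 XOR 11001 = 00011
Remainder (last 4 bits) = 0011. This is the CRC / FCS.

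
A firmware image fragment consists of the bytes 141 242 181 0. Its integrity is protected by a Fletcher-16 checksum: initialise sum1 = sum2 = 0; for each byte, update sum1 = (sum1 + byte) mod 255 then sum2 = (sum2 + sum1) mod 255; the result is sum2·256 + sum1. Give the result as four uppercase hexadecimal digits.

Running sums (mod 255):
  after byte 0 (141): sum1=141, sum2=141
  after byte 1 (242): sum1=128, sum2=14
  after byte 2 (181): sum1=54, sum2=68
  after byte 3 (0): sum1=54, sum2=122
Checksum = sum2·256 + sum1 = 122·256 + 54 = 31286 = 0x7A36.

7A36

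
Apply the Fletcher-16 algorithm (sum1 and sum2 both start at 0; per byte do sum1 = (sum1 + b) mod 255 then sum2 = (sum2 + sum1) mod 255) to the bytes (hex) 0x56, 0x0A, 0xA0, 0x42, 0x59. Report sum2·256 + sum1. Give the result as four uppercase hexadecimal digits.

Running sums (mod 255):
  after byte 0 (0x56): sum1=86, sum2=86
  after byte 1 (0x0A): sum1=96, sum2=182
  after byte 2 (0xA0): sum1=1, sum2=183
  after byte 3 (0x42): sum1=67, sum2=250
  after byte 4 (0x59): sum1=156, sum2=151
Checksum = sum2·256 + sum1 = 151·256 + 156 = 38812 = 0x979C.

979C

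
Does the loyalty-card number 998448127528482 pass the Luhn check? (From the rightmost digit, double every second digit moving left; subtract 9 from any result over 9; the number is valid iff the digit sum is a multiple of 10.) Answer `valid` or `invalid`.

valid

From the right, keep odd positions and double even positions (subtract 9 from any doubled value over 9):
  doubled (positions 2,4,...): 7 7 1 4 7 8 9 → sum 43
  kept (positions 1,3,...): 2 4 2 7 1 4 8 9 → sum 37
Total = 80.
80 mod 10 = 0, so the number is valid.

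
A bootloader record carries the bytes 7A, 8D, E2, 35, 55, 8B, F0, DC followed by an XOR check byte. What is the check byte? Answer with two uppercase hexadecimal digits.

XOR the bytes together:
  start with 0x7A
  0x7A ⊕ 0x8D = 0xF7
  0xF7 ⊕ 0xE2 = 0x15
  0x15 ⊕ 0x35 = 0x20
  0x20 ⊕ 0x55 = 0x75
  0x75 ⊕ 0x8B = 0xFE
  0xFE ⊕ 0xF0 = 0x0E
  0x0E ⊕ 0xDC = 0xD2

D2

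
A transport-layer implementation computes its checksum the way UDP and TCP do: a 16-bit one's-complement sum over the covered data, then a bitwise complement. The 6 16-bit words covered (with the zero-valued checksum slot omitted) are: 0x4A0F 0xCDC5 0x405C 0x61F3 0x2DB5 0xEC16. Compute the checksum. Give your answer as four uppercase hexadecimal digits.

2C0F

One's-complement addition (fold any carry out of bit 15 back into bit 0):
  0x4A0F + 0xCDC5 = 0x117D4 → wrap carry → 0x17D5
  0x17D5 + 0x405C = 0x05831
  0x5831 + 0x61F3 = 0x0BA24
  0xBA24 + 0x2DB5 = 0x0E7D9
  0xE7D9 + 0xEC16 = 0x1D3EF → wrap carry → 0xD3F0
One's-complement sum = 0xD3F0.
Checksum = ~0xD3F0 & 0xFFFF = 0x2C0F.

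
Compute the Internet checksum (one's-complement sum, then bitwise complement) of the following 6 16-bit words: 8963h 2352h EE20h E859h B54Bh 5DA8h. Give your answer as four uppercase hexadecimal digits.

69DB

One's-complement addition (fold any carry out of bit 15 back into bit 0):
  0x8963 + 0x2352 = 0x0ACB5
  0xACB5 + 0xEE20 = 0x19AD5 → wrap carry → 0x9AD6
  0x9AD6 + 0xE859 = 0x1832F → wrap carry → 0x8330
  0x8330 + 0xB54B = 0x1387B → wrap carry → 0x387C
  0x387C + 0x5DA8 = 0x09624
One's-complement sum = 0x9624.
Checksum = ~0x9624 & 0xFFFF = 0x69DB.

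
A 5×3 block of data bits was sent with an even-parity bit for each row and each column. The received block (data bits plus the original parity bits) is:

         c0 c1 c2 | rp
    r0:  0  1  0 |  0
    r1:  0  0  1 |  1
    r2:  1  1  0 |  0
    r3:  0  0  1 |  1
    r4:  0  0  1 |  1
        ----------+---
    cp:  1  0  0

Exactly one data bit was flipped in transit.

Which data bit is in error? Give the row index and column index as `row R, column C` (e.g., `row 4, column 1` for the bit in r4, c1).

Recompute each row's even parity and compare to rp:
  r0: data parity 1, sent rp 0 → mismatch
  r1: data parity 1, sent rp 1 → ok
  r2: data parity 0, sent rp 0 → ok
  r3: data parity 1, sent rp 1 → ok
  r4: data parity 1, sent rp 1 → ok
Recompute each column's even parity and compare to cp:
  c0: data parity 1, sent cp 1 → ok
  c1: data parity 0, sent cp 0 → ok
  c2: data parity 1, sent cp 0 → mismatch
Exactly one row (r0) and one column (c2) fail → the flipped bit is at their intersection.

row 0, column 2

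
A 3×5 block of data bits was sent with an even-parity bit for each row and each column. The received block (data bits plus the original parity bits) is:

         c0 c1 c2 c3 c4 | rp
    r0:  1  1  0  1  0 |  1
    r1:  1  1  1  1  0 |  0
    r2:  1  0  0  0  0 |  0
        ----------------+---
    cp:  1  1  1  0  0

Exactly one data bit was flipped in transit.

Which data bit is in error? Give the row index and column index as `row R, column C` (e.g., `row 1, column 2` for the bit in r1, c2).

row 2, column 1

Recompute each row's even parity and compare to rp:
  r0: data parity 1, sent rp 1 → ok
  r1: data parity 0, sent rp 0 → ok
  r2: data parity 1, sent rp 0 → mismatch
Recompute each column's even parity and compare to cp:
  c0: data parity 1, sent cp 1 → ok
  c1: data parity 0, sent cp 1 → mismatch
  c2: data parity 1, sent cp 1 → ok
  c3: data parity 0, sent cp 0 → ok
  c4: data parity 0, sent cp 0 → ok
Exactly one row (r2) and one column (c1) fail → the flipped bit is at their intersection.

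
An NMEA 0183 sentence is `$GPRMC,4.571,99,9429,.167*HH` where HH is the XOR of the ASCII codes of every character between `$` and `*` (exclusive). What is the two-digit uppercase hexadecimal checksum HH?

7A

XOR the ASCII codes of the payload characters:
  'G' = 0x47 → acc = 0x47
  'P' = 0x50 → acc = 0x17
  'R' = 0x52 → acc = 0x45
  'M' = 0x4D → acc = 0x08
  'C' = 0x43 → acc = 0x4B
  ',' = 0x2C → acc = 0x67
  '4' = 0x34 → acc = 0x53
  '.' = 0x2E → acc = 0x7D
  '5' = 0x35 → acc = 0x48
  '7' = 0x37 → acc = 0x7F
  '1' = 0x31 → acc = 0x4E
  ',' = 0x2C → acc = 0x62
  '9' = 0x39 → acc = 0x5B
  '9' = 0x39 → acc = 0x62
  ',' = 0x2C → acc = 0x4E
  '9' = 0x39 → acc = 0x77
  '4' = 0x34 → acc = 0x43
  '2' = 0x32 → acc = 0x71
  '9' = 0x39 → acc = 0x48
  ',' = 0x2C → acc = 0x64
  '.' = 0x2E → acc = 0x4A
  '1' = 0x31 → acc = 0x7B
  '6' = 0x36 → acc = 0x4D
  '7' = 0x37 → acc = 0x7A
Checksum = 0x7A.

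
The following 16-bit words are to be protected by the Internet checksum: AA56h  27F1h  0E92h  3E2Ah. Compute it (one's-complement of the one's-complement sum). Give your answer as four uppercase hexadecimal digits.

One's-complement addition (fold any carry out of bit 15 back into bit 0):
  0xAA56 + 0x27F1 = 0x0D247
  0xD247 + 0x0E92 = 0x0E0D9
  0xE0D9 + 0x3E2A = 0x11F03 → wrap carry → 0x1F04
One's-complement sum = 0x1F04.
Checksum = ~0x1F04 & 0xFFFF = 0xE0FB.

E0FB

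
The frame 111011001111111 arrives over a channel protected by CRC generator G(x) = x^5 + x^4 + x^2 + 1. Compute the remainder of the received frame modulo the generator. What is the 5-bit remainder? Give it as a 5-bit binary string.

Modulo-2 division of 111011001111111 by 110101:
  pos 0: 111011 XOR 110101 = 001110
  pos 2: 111000 XOR 110101 = 001101
  pos 4: 110111 XOR 110101 = 000010
  pos 8: 101111 XOR 110101 = 011010
  pos 9: 110101 XOR 110101 = 000000
Remainder = 00000 (zero — the frame passes the CRC check).

00000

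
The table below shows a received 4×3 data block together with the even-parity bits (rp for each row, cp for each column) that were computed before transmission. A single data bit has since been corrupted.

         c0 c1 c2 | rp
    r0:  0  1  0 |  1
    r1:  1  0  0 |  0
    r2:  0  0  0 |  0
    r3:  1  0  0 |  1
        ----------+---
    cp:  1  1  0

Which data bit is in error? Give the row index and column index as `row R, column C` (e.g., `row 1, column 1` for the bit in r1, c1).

row 1, column 0

Recompute each row's even parity and compare to rp:
  r0: data parity 1, sent rp 1 → ok
  r1: data parity 1, sent rp 0 → mismatch
  r2: data parity 0, sent rp 0 → ok
  r3: data parity 1, sent rp 1 → ok
Recompute each column's even parity and compare to cp:
  c0: data parity 0, sent cp 1 → mismatch
  c1: data parity 1, sent cp 1 → ok
  c2: data parity 0, sent cp 0 → ok
Exactly one row (r1) and one column (c0) fail → the flipped bit is at their intersection.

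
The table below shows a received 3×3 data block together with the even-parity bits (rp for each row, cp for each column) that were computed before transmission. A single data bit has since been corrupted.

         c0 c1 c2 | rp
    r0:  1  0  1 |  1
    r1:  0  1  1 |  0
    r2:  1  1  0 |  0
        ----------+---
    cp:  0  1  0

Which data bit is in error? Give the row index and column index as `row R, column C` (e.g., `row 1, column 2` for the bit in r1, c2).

row 0, column 1

Recompute each row's even parity and compare to rp:
  r0: data parity 0, sent rp 1 → mismatch
  r1: data parity 0, sent rp 0 → ok
  r2: data parity 0, sent rp 0 → ok
Recompute each column's even parity and compare to cp:
  c0: data parity 0, sent cp 0 → ok
  c1: data parity 0, sent cp 1 → mismatch
  c2: data parity 0, sent cp 0 → ok
Exactly one row (r0) and one column (c1) fail → the flipped bit is at their intersection.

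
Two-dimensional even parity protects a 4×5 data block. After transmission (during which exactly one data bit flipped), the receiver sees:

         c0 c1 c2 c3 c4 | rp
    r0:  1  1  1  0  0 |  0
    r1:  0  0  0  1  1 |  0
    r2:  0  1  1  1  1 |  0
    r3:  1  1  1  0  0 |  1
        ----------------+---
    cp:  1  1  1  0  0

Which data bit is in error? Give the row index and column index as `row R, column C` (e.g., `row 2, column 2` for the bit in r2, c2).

Recompute each row's even parity and compare to rp:
  r0: data parity 1, sent rp 0 → mismatch
  r1: data parity 0, sent rp 0 → ok
  r2: data parity 0, sent rp 0 → ok
  r3: data parity 1, sent rp 1 → ok
Recompute each column's even parity and compare to cp:
  c0: data parity 0, sent cp 1 → mismatch
  c1: data parity 1, sent cp 1 → ok
  c2: data parity 1, sent cp 1 → ok
  c3: data parity 0, sent cp 0 → ok
  c4: data parity 0, sent cp 0 → ok
Exactly one row (r0) and one column (c0) fail → the flipped bit is at their intersection.

row 0, column 0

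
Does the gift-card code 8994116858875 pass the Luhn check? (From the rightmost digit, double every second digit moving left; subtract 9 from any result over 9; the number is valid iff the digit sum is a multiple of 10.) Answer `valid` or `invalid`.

From the right, keep odd positions and double even positions (subtract 9 from any doubled value over 9):
  doubled (positions 2,4,...): 5 7 7 2 8 9 → sum 38
  kept (positions 1,3,...): 5 8 5 6 1 9 8 → sum 42
Total = 80.
80 mod 10 = 0, so the number is valid.

valid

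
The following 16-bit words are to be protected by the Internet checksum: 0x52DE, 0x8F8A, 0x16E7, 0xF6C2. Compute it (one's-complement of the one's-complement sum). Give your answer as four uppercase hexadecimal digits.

One's-complement addition (fold any carry out of bit 15 back into bit 0):
  0x52DE + 0x8F8A = 0x0E268
  0xE268 + 0x16E7 = 0x0F94F
  0xF94F + 0xF6C2 = 0x1F011 → wrap carry → 0xF012
One's-complement sum = 0xF012.
Checksum = ~0xF012 & 0xFFFF = 0x0FED.

0FED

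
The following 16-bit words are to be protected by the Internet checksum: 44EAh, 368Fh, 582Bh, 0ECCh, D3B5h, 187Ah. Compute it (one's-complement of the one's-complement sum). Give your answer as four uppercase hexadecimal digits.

315F

One's-complement addition (fold any carry out of bit 15 back into bit 0):
  0x44EA + 0x368F = 0x07B79
  0x7B79 + 0x582B = 0x0D3A4
  0xD3A4 + 0x0ECC = 0x0E270
  0xE270 + 0xD3B5 = 0x1B625 → wrap carry → 0xB626
  0xB626 + 0x187A = 0x0CEA0
One's-complement sum = 0xCEA0.
Checksum = ~0xCEA0 & 0xFFFF = 0x315F.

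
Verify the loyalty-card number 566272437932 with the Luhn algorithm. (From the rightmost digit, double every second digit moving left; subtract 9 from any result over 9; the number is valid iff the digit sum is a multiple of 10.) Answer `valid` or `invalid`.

From the right, keep odd positions and double even positions (subtract 9 from any doubled value over 9):
  doubled (positions 2,4,...): 6 5 8 5 3 1 → sum 28
  kept (positions 1,3,...): 2 9 3 2 2 6 → sum 24
Total = 52.
52 mod 10 = 2, so the number is invalid.

invalid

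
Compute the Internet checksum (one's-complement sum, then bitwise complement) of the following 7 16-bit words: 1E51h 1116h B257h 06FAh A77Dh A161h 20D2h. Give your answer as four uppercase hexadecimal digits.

One's-complement addition (fold any carry out of bit 15 back into bit 0):
  0x1E51 + 0x1116 = 0x02F67
  0x2F67 + 0xB257 = 0x0E1BE
  0xE1BE + 0x06FA = 0x0E8B8
  0xE8B8 + 0xA77D = 0x19035 → wrap carry → 0x9036
  0x9036 + 0xA161 = 0x13197 → wrap carry → 0x3198
  0x3198 + 0x20D2 = 0x0526A
One's-complement sum = 0x526A.
Checksum = ~0x526A & 0xFFFF = 0xAD95.

AD95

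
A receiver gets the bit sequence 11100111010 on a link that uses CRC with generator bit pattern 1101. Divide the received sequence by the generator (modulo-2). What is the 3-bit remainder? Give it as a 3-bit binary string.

Modulo-2 division of 11100111010 by 1101:
  pos 0: 1110 XOR 1101 = 0011
  pos 2: 1101 XOR 1101 = 0000
  pos 6: 1101 XOR 1101 = 0000
Remainder = 000 (zero — the frame passes the CRC check).

000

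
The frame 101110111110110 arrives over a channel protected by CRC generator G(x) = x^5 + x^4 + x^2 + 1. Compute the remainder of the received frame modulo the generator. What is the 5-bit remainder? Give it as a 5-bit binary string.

01110

Modulo-2 division of 101110111110110 by 110101:
  pos 0: 101110 XOR 110101 = 011011
  pos 1: 110111 XOR 110101 = 000010
  pos 5: 101111 XOR 110101 = 011010
  pos 6: 110100 XOR 110101 = 000001
Remainder = 01110 (nonzero — an error is detected).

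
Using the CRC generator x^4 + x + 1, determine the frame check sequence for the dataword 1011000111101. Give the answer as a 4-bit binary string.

1101

Append 4 zeros: 10110001111010000. Divide by 10011 (XOR where the leading bit is 1):
  pos 0: 10110 XOR 10011 = 00101
  pos 2: 10100 XOR 10011 = 00111
  pos 4: 11111 XOR 10011 = 01100
  pos 5: 11001 XOR 10011 = 01010
  pos 6: 10101 XOR 10011 = 00110
  pos 8: 11001 XOR 10011 = 01010
  pos 9: 10100 XOR 10011 = 00111
  pos 11: 11100 XOR 10011 = 01111
  pos 12: 11110 XOR 10011 = 01101
Remainder (last 4 bits) = 1101. This is the CRC / FCS.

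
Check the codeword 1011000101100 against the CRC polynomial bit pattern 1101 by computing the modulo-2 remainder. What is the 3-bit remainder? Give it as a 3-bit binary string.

Modulo-2 division of 1011000101100 by 1101:
  pos 0: 1011 XOR 1101 = 0110
  pos 1: 1100 XOR 1101 = 0001
  pos 4: 1001 XOR 1101 = 0100
  pos 5: 1000 XOR 1101 = 0101
  pos 6: 1011 XOR 1101 = 0110
  pos 7: 1101 XOR 1101 = 0000
Remainder = 000 (zero — the frame passes the CRC check).

000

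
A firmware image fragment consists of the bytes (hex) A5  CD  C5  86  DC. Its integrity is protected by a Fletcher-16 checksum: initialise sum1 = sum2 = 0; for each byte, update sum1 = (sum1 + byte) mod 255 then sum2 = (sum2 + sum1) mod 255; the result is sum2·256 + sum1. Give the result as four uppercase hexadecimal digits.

AE9C

Running sums (mod 255):
  after byte 0 (A5): sum1=165, sum2=165
  after byte 1 (CD): sum1=115, sum2=25
  after byte 2 (C5): sum1=57, sum2=82
  after byte 3 (86): sum1=191, sum2=18
  after byte 4 (DC): sum1=156, sum2=174
Checksum = sum2·256 + sum1 = 174·256 + 156 = 44700 = 0xAE9C.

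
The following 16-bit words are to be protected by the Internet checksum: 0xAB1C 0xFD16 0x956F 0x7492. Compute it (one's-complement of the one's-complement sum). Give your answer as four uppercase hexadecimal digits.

One's-complement addition (fold any carry out of bit 15 back into bit 0):
  0xAB1C + 0xFD16 = 0x1A832 → wrap carry → 0xA833
  0xA833 + 0x956F = 0x13DA2 → wrap carry → 0x3DA3
  0x3DA3 + 0x7492 = 0x0B235
One's-complement sum = 0xB235.
Checksum = ~0xB235 & 0xFFFF = 0x4DCA.

4DCA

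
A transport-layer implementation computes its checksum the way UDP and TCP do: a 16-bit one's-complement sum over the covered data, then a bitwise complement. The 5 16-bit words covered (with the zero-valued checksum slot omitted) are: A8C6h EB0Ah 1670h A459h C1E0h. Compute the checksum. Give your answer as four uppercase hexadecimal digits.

One's-complement addition (fold any carry out of bit 15 back into bit 0):
  0xA8C6 + 0xEB0A = 0x193D0 → wrap carry → 0x93D1
  0x93D1 + 0x1670 = 0x0AA41
  0xAA41 + 0xA459 = 0x14E9A → wrap carry → 0x4E9B
  0x4E9B + 0xC1E0 = 0x1107B → wrap carry → 0x107C
One's-complement sum = 0x107C.
Checksum = ~0x107C & 0xFFFF = 0xEF83.

EF83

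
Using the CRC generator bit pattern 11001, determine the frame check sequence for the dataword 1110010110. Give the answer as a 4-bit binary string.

Append 4 zeros: 11100101100000. Divide by 11001 (XOR where the leading bit is 1):
  pos 0: 11100 XOR 11001 = 00101
  pos 2: 10110 XOR 11001 = 01111
  pos 3: 11111 XOR 11001 = 00110
  pos 5: 11010 XOR 11001 = 00011
  pos 8: 11000 XOR 11001 = 00001
Remainder (last 4 bits) = 0010. This is the CRC / FCS.

0010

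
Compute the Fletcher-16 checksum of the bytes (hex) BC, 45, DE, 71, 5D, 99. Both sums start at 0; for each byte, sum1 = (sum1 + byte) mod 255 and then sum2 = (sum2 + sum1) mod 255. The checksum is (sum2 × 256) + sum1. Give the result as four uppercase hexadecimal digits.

EA49

Running sums (mod 255):
  after byte 0 (BC): sum1=188, sum2=188
  after byte 1 (45): sum1=2, sum2=190
  after byte 2 (DE): sum1=224, sum2=159
  after byte 3 (71): sum1=82, sum2=241
  after byte 4 (5D): sum1=175, sum2=161
  after byte 5 (99): sum1=73, sum2=234
Checksum = sum2·256 + sum1 = 234·256 + 73 = 59977 = 0xEA49.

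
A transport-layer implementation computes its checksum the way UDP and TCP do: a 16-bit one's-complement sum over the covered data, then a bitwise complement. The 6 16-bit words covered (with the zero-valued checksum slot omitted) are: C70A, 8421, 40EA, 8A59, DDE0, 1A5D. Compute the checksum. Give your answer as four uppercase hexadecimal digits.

One's-complement addition (fold any carry out of bit 15 back into bit 0):
  0xC70A + 0x8421 = 0x14B2B → wrap carry → 0x4B2C
  0x4B2C + 0x40EA = 0x08C16
  0x8C16 + 0x8A59 = 0x1166F → wrap carry → 0x1670
  0x1670 + 0xDDE0 = 0x0F450
  0xF450 + 0x1A5D = 0x10EAD → wrap carry → 0x0EAE
One's-complement sum = 0x0EAE.
Checksum = ~0x0EAE & 0xFFFF = 0xF151.

F151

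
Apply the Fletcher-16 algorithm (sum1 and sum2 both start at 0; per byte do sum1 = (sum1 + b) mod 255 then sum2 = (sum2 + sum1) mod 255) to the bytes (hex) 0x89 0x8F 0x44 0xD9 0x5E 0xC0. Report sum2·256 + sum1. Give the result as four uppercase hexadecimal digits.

Running sums (mod 255):
  after byte 0 (0x89): sum1=137, sum2=137
  after byte 1 (0x8F): sum1=25, sum2=162
  after byte 2 (0x44): sum1=93, sum2=0
  after byte 3 (0xD9): sum1=55, sum2=55
  after byte 4 (0x5E): sum1=149, sum2=204
  after byte 5 (0xC0): sum1=86, sum2=35
Checksum = sum2·256 + sum1 = 35·256 + 86 = 9046 = 0x2356.

2356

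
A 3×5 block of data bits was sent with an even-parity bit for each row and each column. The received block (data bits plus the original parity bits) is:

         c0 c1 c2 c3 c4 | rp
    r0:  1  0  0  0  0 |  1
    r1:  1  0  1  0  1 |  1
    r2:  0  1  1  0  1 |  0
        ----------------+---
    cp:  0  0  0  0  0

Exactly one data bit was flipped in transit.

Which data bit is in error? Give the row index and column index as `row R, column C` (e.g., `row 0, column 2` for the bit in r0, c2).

Recompute each row's even parity and compare to rp:
  r0: data parity 1, sent rp 1 → ok
  r1: data parity 1, sent rp 1 → ok
  r2: data parity 1, sent rp 0 → mismatch
Recompute each column's even parity and compare to cp:
  c0: data parity 0, sent cp 0 → ok
  c1: data parity 1, sent cp 0 → mismatch
  c2: data parity 0, sent cp 0 → ok
  c3: data parity 0, sent cp 0 → ok
  c4: data parity 0, sent cp 0 → ok
Exactly one row (r2) and one column (c1) fail → the flipped bit is at their intersection.

row 2, column 1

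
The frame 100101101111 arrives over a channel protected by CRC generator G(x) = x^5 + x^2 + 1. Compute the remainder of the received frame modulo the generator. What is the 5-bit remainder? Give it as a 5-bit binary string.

01010

Modulo-2 division of 100101101111 by 100101:
  pos 0: 100101 XOR 100101 = 000000
  pos 6: 101111 XOR 100101 = 001010
Remainder = 01010 (nonzero — an error is detected).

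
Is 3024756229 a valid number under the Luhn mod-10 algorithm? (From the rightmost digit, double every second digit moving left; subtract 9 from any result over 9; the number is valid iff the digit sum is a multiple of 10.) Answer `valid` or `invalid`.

invalid

From the right, keep odd positions and double even positions (subtract 9 from any doubled value over 9):
  doubled (positions 2,4,...): 4 3 5 4 6 → sum 22
  kept (positions 1,3,...): 9 2 5 4 0 → sum 20
Total = 42.
42 mod 10 = 2, so the number is invalid.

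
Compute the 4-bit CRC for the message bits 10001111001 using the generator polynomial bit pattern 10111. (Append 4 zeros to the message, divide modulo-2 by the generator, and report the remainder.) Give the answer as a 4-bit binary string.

Append 4 zeros: 100011110010000. Divide by 10111 (XOR where the leading bit is 1):
  pos 0: 10001 XOR 10111 = 00110
  pos 2: 11011 XOR 10111 = 01100
  pos 3: 11001 XOR 10111 = 01110
  pos 4: 11100 XOR 10111 = 01011
  pos 5: 10110 XOR 10111 = 00001
  pos 9: 11000 XOR 10111 = 01111
  pos 10: 11110 XOR 10111 = 01001
Remainder (last 4 bits) = 1001. This is the CRC / FCS.

1001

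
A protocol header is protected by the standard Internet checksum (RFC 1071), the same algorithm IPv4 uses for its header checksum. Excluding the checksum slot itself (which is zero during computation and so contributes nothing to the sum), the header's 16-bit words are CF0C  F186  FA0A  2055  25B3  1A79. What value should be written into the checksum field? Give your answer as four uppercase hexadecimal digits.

E4DF

One's-complement addition (fold any carry out of bit 15 back into bit 0):
  0xCF0C + 0xF186 = 0x1C092 → wrap carry → 0xC093
  0xC093 + 0xFA0A = 0x1BA9D → wrap carry → 0xBA9E
  0xBA9E + 0x2055 = 0x0DAF3
  0xDAF3 + 0x25B3 = 0x100A6 → wrap carry → 0x00A7
  0x00A7 + 0x1A79 = 0x01B20
One's-complement sum = 0x1B20.
Checksum = ~0x1B20 & 0xFFFF = 0xE4DF.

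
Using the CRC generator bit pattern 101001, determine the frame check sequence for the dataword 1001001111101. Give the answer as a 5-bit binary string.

00100

Append 5 zeros: 100100111110100000. Divide by 101001 (XOR where the leading bit is 1):
  pos 0: 100100 XOR 101001 = 001101
  pos 2: 110111 XOR 101001 = 011110
  pos 3: 111101 XOR 101001 = 010100
  pos 4: 101001 XOR 101001 = 000000
  pos 10: 101000 XOR 101001 = 000001
Remainder (last 5 bits) = 00100. This is the CRC / FCS.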